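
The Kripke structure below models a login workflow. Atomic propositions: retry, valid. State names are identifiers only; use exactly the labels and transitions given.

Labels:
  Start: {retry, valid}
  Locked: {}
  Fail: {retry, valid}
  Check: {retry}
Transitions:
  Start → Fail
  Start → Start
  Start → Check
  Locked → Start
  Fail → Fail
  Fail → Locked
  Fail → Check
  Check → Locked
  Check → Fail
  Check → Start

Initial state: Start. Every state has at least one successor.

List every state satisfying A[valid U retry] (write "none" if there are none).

{Start, Fail, Check}

States satisfying valid: {Start, Fail}.
States satisfying retry: {Start, Fail, Check}.
States satisfying A[valid U retry]: {Start, Fail, Check}.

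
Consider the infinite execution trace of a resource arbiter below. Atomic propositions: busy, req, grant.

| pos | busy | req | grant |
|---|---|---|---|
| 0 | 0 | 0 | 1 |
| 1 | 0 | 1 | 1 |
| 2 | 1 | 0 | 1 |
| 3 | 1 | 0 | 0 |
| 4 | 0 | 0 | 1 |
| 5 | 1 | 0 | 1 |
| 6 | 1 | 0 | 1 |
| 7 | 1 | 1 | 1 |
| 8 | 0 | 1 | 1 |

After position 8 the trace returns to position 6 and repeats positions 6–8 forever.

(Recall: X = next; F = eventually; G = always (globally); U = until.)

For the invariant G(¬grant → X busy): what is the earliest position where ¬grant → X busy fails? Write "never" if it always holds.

3

Check ¬grant → X busy at each position in order: 0 ✓, 1 ✓, 2 ✓.
At position 3 the labels are {busy} and the next position 4 has {grant}, so ¬grant → X busy is false there. This is the first violation.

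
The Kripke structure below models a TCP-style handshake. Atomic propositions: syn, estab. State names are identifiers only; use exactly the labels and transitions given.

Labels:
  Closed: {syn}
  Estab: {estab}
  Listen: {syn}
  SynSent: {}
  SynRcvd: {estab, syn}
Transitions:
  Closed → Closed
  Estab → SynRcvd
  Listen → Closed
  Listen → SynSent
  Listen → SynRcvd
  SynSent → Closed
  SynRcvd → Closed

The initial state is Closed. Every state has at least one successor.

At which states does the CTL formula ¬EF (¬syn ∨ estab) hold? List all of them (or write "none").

States satisfying ¬syn ∨ estab: {Estab, SynSent, SynRcvd}.
States satisfying EF (¬syn ∨ estab): {Estab, Listen, SynSent, SynRcvd}.
States satisfying ¬EF (¬syn ∨ estab): {Closed}.

{Closed}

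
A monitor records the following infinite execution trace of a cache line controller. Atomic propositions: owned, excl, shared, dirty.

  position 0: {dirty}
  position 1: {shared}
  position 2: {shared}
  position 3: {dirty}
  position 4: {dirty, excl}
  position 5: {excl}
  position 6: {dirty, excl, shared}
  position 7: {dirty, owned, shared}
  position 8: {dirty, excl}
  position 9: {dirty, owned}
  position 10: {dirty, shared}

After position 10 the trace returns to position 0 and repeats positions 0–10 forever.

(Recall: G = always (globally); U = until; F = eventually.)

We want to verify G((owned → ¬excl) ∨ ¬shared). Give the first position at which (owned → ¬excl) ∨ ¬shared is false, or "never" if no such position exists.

(owned → ¬excl) ∨ ¬shared holds at every position 0..10, and those are all the positions the trace ever visits, so the invariant G((owned → ¬excl) ∨ ¬shared) is never violated.

never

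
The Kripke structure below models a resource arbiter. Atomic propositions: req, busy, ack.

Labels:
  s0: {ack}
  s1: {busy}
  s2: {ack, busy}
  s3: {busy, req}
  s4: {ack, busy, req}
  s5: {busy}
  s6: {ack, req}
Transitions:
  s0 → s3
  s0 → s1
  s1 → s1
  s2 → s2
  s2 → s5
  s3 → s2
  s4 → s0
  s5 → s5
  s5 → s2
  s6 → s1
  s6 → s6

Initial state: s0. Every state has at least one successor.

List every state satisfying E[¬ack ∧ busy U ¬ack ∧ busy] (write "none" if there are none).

{s1, s3, s5}

States satisfying ¬ack ∧ busy: {s1, s3, s5}.
States satisfying E[¬ack ∧ busy U ¬ack ∧ busy]: {s1, s3, s5}.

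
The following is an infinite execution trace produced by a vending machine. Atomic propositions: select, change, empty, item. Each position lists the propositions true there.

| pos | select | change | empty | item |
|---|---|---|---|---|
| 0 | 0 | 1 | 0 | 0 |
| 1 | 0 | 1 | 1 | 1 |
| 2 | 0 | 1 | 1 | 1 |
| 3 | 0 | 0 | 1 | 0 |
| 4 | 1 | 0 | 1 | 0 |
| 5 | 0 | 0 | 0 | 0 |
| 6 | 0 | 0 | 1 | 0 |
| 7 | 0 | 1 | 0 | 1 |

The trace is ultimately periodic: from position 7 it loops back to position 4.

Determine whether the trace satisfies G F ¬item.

Yes

F ¬item holds at every position 0..7, and those are all positions ever visited, so G F ¬item holds.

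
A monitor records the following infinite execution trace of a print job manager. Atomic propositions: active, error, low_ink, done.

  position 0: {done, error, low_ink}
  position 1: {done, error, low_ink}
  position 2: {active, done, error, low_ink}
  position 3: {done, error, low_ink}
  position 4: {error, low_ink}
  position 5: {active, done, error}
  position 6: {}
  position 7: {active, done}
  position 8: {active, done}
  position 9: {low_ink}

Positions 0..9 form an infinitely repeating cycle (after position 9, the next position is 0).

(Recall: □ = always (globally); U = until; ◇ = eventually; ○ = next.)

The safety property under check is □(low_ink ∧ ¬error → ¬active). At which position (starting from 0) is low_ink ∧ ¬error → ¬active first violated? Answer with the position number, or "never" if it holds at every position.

low_ink ∧ ¬error → ¬active holds at every position 0..9, and those are all the positions the trace ever visits, so the invariant □(low_ink ∧ ¬error → ¬active) is never violated.

never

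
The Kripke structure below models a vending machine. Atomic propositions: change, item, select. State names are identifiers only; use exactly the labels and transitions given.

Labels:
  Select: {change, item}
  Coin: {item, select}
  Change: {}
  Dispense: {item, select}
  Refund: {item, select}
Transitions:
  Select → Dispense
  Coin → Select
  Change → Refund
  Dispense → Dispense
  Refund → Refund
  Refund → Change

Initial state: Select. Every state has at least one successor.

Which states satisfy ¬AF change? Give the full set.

States satisfying change: {Select}.
States satisfying AF change: {Select, Coin}.
States satisfying ¬AF change: {Change, Dispense, Refund}.

{Change, Dispense, Refund}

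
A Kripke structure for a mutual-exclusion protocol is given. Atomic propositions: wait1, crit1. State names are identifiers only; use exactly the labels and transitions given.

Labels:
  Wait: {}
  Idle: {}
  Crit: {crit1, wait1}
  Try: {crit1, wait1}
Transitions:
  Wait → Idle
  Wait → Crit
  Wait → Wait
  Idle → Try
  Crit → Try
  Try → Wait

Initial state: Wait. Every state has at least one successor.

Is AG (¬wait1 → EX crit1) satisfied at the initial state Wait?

Yes

States satisfying ¬wait1 → EX crit1: {Wait, Idle, Crit, Try}.
States satisfying AG (¬wait1 → EX crit1): {Wait, Idle, Crit, Try}.
Every state reachable from Wait satisfies ¬wait1 → EX crit1.
Wait ∈ Sat(AG (¬wait1 → EX crit1)).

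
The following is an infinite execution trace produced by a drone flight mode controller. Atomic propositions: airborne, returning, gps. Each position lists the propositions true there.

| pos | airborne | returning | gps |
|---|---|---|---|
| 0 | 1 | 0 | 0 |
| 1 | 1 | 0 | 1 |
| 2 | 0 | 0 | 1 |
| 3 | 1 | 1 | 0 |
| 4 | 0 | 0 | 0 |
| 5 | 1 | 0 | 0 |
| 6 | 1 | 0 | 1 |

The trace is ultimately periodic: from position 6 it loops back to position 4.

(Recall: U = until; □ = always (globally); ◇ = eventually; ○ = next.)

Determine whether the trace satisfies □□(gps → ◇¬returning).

□(gps → ◇¬returning) holds at every position 0..6, and those are all positions ever visited, so □□(gps → ◇¬returning) holds.

Holds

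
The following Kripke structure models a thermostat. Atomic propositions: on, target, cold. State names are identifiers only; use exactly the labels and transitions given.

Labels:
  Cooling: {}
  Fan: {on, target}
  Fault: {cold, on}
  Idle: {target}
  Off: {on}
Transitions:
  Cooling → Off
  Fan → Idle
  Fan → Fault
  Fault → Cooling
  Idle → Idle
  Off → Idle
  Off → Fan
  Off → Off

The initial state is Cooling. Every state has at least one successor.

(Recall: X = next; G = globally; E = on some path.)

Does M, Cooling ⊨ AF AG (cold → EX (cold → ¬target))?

States satisfying AG (cold → EX (cold → ¬target)): {Cooling, Fan, Fault, Idle, Off}.
States satisfying AF AG (cold → EX (cold → ¬target)): {Cooling, Fan, Fault, Idle, Off}.
Cooling ∈ Sat(AF AG (cold → EX (cold → ¬target))).

Holds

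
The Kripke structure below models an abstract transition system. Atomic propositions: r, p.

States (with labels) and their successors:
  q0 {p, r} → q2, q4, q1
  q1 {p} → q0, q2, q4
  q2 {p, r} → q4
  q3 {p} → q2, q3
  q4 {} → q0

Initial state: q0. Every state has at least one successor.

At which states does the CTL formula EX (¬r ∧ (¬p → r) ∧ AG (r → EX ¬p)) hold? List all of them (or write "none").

{q0, q3}

States satisfying ¬r ∧ (¬p → r) ∧ AG (r → EX ¬p): {q1, q3}.
States satisfying EX (¬r ∧ (¬p → r) ∧ AG (r → EX ¬p)): {q0, q3}.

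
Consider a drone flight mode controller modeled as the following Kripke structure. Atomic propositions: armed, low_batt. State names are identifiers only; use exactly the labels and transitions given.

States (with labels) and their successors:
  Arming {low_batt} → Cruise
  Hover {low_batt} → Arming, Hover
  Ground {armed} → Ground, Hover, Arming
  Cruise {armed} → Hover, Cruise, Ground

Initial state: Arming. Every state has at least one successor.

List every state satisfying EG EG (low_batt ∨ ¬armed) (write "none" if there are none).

{Hover}

States satisfying EG (low_batt ∨ ¬armed): {Hover}.
States satisfying EG EG (low_batt ∨ ¬armed): {Hover}.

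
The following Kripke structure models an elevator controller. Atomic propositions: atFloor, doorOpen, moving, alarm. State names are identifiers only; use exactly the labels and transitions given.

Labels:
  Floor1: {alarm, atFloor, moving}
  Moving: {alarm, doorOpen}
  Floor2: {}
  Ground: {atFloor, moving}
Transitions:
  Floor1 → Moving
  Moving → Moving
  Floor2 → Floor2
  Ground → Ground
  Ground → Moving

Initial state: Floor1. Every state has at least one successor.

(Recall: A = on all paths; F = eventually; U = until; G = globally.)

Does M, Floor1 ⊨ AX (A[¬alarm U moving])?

States satisfying A[¬alarm U moving]: {Floor1, Ground}.
States satisfying AX (A[¬alarm U moving]): ∅.
Floor1 ∉ Sat(AX (A[¬alarm U moving])).

Does not hold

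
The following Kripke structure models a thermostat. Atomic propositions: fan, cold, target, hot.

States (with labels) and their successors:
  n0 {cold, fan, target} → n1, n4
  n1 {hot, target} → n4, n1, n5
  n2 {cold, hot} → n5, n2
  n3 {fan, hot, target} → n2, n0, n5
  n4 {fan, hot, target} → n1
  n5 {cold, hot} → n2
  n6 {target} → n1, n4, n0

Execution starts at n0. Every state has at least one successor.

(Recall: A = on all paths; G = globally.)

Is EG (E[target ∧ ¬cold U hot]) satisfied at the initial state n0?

No

States satisfying E[target ∧ ¬cold U hot]: {n1, n2, n3, n4, n5, n6}.
States satisfying EG (E[target ∧ ¬cold U hot]): {n1, n2, n3, n4, n5, n6}.
No suitable path/successor from n0 witnesses the formula.
n0 ∉ Sat(EG (E[target ∧ ¬cold U hot])).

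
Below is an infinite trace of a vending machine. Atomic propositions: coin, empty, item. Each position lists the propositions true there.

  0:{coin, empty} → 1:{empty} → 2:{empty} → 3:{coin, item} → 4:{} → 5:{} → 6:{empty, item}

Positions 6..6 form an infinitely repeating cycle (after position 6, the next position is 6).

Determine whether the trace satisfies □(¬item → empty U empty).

¬item → empty U empty must hold at every position from 0 onward. It fails at position 4, so □(¬item → empty U empty) is false.
Positions where ¬item holds: 0, 1, 2, 4, 5.
Check empty U empty at each: 0→ok, 1→ok, 2→ok, 4→fails, 5→fails.

Violated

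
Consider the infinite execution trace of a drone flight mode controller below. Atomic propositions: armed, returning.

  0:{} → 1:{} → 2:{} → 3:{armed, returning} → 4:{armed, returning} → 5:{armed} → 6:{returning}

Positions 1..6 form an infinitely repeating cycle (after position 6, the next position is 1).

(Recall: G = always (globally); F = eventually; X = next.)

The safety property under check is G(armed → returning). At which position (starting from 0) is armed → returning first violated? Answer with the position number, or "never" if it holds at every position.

5

Check armed → returning at each position in order: 0 ✓, 1 ✓, 2 ✓, 3 ✓, 4 ✓.
At position 5 the labels are {armed}, so armed → returning is false there. This is the first violation.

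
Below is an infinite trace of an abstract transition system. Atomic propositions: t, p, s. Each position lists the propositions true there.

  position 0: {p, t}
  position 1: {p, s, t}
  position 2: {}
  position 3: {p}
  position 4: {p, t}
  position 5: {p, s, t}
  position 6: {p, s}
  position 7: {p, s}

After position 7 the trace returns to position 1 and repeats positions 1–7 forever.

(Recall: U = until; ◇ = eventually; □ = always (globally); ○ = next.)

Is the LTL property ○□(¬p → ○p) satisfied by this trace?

The position after 0 is 1; □(¬p → ○p) is true there.

Holds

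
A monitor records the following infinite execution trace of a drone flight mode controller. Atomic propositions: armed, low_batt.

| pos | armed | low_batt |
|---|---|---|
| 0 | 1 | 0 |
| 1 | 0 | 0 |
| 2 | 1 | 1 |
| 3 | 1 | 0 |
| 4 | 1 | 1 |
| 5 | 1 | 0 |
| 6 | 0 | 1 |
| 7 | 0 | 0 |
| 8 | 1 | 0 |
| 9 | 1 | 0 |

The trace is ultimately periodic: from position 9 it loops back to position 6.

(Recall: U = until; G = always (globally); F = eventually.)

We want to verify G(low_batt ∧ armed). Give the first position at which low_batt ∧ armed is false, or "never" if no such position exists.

0

At position 0 the labels are {armed}, so low_batt ∧ armed is false there. This is the first violation.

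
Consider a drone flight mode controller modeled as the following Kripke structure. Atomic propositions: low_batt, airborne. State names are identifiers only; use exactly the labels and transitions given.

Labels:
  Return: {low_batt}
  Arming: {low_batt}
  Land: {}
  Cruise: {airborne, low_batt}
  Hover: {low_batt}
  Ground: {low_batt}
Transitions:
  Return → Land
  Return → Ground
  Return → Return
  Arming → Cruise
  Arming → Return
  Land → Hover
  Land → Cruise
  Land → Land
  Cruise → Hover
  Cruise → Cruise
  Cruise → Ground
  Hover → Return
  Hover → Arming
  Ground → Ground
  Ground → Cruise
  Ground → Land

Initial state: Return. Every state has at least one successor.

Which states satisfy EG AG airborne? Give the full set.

none

States satisfying AG airborne: ∅.
States satisfying EG AG airborne: ∅.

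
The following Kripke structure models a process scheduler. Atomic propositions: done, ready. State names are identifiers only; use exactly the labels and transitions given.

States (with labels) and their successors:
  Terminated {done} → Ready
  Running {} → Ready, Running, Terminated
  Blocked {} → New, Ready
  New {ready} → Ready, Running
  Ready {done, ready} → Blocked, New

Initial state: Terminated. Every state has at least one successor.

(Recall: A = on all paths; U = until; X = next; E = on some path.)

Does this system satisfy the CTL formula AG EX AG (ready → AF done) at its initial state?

Violated

States satisfying EX AG (ready → AF done): ∅.
States satisfying AG EX AG (ready → AF done): ∅.
Blocked is reachable from Terminated and violates EX AG (ready → AF done), so AG fails at Terminated.
Terminated ∉ Sat(AG EX AG (ready → AF done)).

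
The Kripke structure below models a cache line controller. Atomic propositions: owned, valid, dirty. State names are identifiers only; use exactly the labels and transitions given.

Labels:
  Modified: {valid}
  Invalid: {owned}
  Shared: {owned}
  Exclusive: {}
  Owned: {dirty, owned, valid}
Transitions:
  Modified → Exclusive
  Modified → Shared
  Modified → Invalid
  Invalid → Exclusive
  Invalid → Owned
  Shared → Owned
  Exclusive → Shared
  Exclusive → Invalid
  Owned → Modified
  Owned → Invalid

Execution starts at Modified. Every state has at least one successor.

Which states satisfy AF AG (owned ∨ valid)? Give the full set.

none

States satisfying AG (owned ∨ valid): ∅.
States satisfying AF AG (owned ∨ valid): ∅.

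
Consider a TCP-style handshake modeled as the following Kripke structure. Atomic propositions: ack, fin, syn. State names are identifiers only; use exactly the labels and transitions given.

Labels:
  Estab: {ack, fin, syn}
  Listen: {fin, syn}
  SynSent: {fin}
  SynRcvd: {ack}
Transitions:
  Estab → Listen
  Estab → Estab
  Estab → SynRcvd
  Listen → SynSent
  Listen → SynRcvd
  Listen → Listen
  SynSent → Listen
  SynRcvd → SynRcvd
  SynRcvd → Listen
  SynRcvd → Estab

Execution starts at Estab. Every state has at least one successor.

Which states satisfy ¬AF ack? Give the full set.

States satisfying ack: {Estab, SynRcvd}.
States satisfying AF ack: {Estab, SynRcvd}.
States satisfying ¬AF ack: {Listen, SynSent}.

{Listen, SynSent}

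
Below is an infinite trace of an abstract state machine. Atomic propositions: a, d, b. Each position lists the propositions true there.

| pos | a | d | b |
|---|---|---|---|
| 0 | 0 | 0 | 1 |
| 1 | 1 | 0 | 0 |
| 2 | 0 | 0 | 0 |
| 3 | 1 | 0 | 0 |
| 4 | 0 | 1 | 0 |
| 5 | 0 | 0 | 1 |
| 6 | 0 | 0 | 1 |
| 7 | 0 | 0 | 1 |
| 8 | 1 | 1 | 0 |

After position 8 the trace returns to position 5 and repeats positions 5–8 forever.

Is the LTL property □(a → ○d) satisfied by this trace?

Does not hold

a → ○d must hold at every position from 0 onward. It fails at position 1, so □(a → ○d) is false.
Positions where a holds: 1, 3, 8.
Check ○d at each: 1→fails, 3→ok, 8→fails.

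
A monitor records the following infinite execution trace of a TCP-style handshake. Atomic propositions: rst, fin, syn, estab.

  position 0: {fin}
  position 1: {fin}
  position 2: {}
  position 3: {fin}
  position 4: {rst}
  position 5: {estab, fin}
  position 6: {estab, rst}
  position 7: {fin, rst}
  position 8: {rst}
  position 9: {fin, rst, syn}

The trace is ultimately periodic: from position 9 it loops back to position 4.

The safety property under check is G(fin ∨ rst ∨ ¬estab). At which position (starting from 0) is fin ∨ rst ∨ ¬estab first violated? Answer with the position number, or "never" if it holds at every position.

never

fin ∨ rst ∨ ¬estab holds at every position 0..9, and those are all the positions the trace ever visits, so the invariant G(fin ∨ rst ∨ ¬estab) is never violated.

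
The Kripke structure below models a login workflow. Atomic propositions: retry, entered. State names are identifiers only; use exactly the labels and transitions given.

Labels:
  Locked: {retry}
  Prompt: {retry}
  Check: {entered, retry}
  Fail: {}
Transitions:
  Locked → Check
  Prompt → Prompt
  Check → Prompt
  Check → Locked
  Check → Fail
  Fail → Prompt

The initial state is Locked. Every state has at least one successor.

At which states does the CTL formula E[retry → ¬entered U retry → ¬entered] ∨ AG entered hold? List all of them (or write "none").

States satisfying retry → ¬entered: {Locked, Prompt, Fail}.
States satisfying E[retry → ¬entered U retry → ¬entered]: {Locked, Prompt, Fail}.
States satisfying entered: {Check}.
States satisfying AG entered: ∅.
States satisfying E[retry → ¬entered U retry → ¬entered] ∨ AG entered: {Locked, Prompt, Fail}.

{Locked, Prompt, Fail}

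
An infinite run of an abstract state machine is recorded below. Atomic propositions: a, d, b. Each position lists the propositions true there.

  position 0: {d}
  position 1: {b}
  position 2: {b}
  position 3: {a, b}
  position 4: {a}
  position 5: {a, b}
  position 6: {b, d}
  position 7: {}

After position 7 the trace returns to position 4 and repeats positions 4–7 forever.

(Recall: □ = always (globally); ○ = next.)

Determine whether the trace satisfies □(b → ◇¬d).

Yes

b → ◇¬d holds at every position 0..7, and those are all positions ever visited, so □(b → ◇¬d) holds.
Positions where b holds: 1, 2, 3, 5, 6.
Check ◇¬d at each: 1→ok, 2→ok, 3→ok, 5→ok, 6→ok.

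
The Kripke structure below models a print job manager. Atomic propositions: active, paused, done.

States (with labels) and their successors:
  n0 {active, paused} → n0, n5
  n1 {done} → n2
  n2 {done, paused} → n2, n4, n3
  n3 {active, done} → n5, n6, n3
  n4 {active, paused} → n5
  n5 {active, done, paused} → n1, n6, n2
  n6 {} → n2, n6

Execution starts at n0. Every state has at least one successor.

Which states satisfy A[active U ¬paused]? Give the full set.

{n1, n3, n6}

States satisfying active: {n0, n3, n4, n5}.
States satisfying ¬paused: {n1, n3, n6}.
States satisfying A[active U ¬paused]: {n1, n3, n6}.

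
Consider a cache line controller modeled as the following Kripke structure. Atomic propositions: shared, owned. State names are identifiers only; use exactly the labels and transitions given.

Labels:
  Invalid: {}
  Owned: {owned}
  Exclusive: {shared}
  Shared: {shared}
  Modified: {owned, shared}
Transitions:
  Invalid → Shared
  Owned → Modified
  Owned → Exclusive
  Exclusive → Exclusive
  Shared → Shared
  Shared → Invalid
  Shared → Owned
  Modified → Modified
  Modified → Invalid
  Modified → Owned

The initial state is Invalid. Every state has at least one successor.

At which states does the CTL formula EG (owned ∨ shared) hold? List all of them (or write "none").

{Owned, Exclusive, Shared, Modified}

States satisfying owned ∨ shared: {Owned, Exclusive, Shared, Modified}.
States satisfying EG (owned ∨ shared): {Owned, Exclusive, Shared, Modified}.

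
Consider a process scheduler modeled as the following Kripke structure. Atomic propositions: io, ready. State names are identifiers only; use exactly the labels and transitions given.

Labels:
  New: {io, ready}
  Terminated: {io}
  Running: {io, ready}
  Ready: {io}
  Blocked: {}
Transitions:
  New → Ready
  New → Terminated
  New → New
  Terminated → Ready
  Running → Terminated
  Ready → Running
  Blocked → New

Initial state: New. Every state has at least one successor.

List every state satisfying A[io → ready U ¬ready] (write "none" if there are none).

States satisfying io → ready: {New, Running, Blocked}.
States satisfying ¬ready: {Terminated, Ready, Blocked}.
States satisfying A[io → ready U ¬ready]: {Terminated, Running, Ready, Blocked}.

{Terminated, Running, Ready, Blocked}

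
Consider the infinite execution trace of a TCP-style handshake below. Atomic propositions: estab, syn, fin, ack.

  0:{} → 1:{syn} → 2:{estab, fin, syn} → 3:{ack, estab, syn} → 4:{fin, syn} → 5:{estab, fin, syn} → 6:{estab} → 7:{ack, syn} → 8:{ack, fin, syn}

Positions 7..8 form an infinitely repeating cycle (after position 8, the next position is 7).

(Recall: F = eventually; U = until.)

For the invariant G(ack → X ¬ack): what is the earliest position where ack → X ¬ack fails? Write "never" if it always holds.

7

Check ack → X ¬ack at each position in order: 0 ✓, 1 ✓, 2 ✓, 3 ✓, 4 ✓, 5 ✓, 6 ✓.
At position 7 the labels are {ack, syn} and the next position 8 has {ack, fin, syn}, so ack → X ¬ack is false there. This is the first violation.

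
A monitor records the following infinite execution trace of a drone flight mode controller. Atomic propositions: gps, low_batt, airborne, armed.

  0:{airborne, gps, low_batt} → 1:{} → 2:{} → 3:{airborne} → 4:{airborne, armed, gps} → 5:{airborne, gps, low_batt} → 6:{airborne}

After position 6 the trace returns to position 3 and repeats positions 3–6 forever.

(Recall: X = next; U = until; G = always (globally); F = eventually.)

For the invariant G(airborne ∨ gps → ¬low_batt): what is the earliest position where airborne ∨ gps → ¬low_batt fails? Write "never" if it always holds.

At position 0 the labels are {airborne, gps, low_batt}, so airborne ∨ gps → ¬low_batt is false there. This is the first violation.

0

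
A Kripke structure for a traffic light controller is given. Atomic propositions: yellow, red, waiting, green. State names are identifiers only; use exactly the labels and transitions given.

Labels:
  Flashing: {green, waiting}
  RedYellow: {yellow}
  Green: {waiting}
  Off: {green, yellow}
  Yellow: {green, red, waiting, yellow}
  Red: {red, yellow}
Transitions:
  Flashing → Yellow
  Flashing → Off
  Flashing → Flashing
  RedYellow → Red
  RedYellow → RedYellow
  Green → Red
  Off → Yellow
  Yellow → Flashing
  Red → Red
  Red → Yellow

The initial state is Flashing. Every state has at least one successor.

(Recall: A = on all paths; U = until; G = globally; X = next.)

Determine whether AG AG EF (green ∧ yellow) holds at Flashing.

Yes

States satisfying AG EF (green ∧ yellow): {Flashing, RedYellow, Green, Off, Yellow, Red}.
States satisfying AG AG EF (green ∧ yellow): {Flashing, RedYellow, Green, Off, Yellow, Red}.
Every state reachable from Flashing satisfies AG EF (green ∧ yellow).
Flashing ∈ Sat(AG AG EF (green ∧ yellow)).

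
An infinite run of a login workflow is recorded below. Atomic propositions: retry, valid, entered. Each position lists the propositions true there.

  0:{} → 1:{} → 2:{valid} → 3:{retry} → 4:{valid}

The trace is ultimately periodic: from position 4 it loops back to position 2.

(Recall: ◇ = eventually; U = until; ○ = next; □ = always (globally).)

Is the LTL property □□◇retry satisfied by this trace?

□◇retry holds at every position 0..4, and those are all positions ever visited, so □□◇retry holds.

Satisfied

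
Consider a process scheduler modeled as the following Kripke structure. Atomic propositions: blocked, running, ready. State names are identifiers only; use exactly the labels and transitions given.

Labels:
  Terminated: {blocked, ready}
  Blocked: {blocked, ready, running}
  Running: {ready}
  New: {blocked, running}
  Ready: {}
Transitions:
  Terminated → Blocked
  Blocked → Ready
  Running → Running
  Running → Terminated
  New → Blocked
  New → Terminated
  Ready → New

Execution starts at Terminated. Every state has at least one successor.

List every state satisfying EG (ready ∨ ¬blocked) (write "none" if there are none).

States satisfying ready ∨ ¬blocked: {Terminated, Blocked, Running, Ready}.
States satisfying EG (ready ∨ ¬blocked): {Running}.

{Running}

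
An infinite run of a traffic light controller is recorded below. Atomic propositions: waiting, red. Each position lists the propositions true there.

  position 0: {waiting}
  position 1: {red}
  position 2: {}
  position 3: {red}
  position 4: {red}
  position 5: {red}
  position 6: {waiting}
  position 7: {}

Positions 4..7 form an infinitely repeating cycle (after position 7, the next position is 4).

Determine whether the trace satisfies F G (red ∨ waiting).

G (red ∨ waiting) is false at every position 0..7, so it never becomes true and F G (red ∨ waiting) fails.

Does not hold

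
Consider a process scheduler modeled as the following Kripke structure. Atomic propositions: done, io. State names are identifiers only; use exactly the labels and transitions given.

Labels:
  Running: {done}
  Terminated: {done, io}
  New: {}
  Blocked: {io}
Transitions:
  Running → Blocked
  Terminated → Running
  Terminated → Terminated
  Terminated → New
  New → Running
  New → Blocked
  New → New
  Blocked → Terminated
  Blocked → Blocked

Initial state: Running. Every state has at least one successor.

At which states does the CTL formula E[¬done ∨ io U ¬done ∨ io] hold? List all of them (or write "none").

{Terminated, New, Blocked}

States satisfying ¬done ∨ io: {Terminated, New, Blocked}.
States satisfying E[¬done ∨ io U ¬done ∨ io]: {Terminated, New, Blocked}.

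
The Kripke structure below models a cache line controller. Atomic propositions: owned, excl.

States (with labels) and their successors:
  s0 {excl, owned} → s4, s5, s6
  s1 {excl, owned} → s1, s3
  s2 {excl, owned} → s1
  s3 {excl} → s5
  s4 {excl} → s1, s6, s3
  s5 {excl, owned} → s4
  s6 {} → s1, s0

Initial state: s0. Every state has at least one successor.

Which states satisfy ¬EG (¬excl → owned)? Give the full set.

States satisfying ¬excl → owned: {s0, s1, s2, s3, s4, s5}.
States satisfying EG (¬excl → owned): {s0, s1, s2, s3, s4, s5}.
States satisfying ¬EG (¬excl → owned): {s6}.

{s6}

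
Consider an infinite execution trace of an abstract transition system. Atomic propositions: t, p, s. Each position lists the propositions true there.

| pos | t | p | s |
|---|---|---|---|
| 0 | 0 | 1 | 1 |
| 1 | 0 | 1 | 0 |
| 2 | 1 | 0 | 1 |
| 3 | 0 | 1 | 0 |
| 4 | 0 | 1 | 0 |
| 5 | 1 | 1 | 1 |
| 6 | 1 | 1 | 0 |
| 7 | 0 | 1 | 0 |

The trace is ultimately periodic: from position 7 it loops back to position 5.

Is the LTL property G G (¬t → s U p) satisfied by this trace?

G (¬t → s U p) holds at every position 0..7, and those are all positions ever visited, so G G (¬t → s U p) holds.

Yes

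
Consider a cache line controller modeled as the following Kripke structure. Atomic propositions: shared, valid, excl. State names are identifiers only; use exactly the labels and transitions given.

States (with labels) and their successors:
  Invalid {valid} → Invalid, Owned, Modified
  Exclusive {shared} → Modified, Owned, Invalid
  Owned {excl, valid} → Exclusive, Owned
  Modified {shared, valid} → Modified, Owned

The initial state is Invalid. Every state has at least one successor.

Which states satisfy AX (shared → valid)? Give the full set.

{Invalid, Exclusive, Modified}

States satisfying shared → valid: {Invalid, Owned, Modified}.
States satisfying AX (shared → valid): {Invalid, Exclusive, Modified}.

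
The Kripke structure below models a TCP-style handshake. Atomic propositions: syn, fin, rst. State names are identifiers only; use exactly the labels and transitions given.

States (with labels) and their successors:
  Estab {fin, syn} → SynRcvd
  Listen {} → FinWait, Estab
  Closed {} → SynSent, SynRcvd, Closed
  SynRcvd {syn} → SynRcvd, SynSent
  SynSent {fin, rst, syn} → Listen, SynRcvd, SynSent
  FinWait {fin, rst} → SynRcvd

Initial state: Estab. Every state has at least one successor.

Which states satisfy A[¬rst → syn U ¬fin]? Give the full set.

{Estab, Listen, Closed, SynRcvd, FinWait}

States satisfying ¬rst → syn: {Estab, SynRcvd, SynSent, FinWait}.
States satisfying ¬fin: {Listen, Closed, SynRcvd}.
States satisfying A[¬rst → syn U ¬fin]: {Estab, Listen, Closed, SynRcvd, FinWait}.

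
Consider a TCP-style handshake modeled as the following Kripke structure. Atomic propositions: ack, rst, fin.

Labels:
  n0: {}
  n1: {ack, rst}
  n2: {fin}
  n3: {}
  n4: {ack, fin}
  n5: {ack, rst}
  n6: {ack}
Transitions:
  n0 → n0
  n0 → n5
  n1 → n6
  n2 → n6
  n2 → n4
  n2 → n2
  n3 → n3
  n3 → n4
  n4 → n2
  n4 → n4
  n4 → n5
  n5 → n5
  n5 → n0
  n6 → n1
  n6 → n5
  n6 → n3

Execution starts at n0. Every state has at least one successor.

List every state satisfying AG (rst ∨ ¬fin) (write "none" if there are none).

{n0, n5}

States satisfying rst ∨ ¬fin: {n0, n1, n3, n5, n6}.
States satisfying AG (rst ∨ ¬fin): {n0, n5}.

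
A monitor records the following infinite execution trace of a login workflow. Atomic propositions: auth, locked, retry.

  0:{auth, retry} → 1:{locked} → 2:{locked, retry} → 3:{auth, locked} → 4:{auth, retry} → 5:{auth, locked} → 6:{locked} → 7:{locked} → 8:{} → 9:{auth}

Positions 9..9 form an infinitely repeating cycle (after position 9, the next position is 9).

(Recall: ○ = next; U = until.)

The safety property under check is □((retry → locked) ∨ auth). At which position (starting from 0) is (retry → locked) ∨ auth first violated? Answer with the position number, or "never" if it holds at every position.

(retry → locked) ∨ auth holds at every position 0..9, and those are all the positions the trace ever visits, so the invariant □((retry → locked) ∨ auth) is never violated.

never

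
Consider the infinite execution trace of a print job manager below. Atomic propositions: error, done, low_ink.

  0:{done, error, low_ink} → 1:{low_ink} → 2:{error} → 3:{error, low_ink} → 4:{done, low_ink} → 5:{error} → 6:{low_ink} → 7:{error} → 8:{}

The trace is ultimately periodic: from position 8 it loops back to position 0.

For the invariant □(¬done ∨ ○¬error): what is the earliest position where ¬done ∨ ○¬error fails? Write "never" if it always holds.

Check ¬done ∨ ○¬error at each position in order: 0 ✓, 1 ✓, 2 ✓, 3 ✓.
At position 4 the labels are {done, low_ink} and the next position 5 has {error}, so ¬done ∨ ○¬error is false there. This is the first violation.

4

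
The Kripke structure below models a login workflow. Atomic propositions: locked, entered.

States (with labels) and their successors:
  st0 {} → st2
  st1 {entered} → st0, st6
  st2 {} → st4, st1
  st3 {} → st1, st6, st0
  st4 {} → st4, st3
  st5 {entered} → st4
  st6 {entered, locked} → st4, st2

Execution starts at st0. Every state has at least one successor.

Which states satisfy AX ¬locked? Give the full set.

{st0, st2, st4, st5, st6}

States satisfying ¬locked: {st0, st1, st2, st3, st4, st5}.
States satisfying AX ¬locked: {st0, st2, st4, st5, st6}.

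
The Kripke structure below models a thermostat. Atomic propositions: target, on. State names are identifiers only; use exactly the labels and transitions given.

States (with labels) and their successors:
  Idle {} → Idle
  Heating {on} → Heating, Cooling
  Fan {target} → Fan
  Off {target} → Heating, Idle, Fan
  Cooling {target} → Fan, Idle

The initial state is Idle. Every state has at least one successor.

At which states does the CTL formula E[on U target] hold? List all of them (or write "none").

{Heating, Fan, Off, Cooling}

States satisfying on: {Heating}.
States satisfying target: {Fan, Off, Cooling}.
States satisfying E[on U target]: {Heating, Fan, Off, Cooling}.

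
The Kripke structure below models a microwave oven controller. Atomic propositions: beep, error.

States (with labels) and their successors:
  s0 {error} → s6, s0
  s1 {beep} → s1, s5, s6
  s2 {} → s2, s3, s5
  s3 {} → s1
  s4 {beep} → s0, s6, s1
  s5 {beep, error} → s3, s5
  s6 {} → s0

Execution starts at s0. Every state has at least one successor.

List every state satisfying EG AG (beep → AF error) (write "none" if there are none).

{s0, s6}

States satisfying AG (beep → AF error): {s0, s6}.
States satisfying EG AG (beep → AF error): {s0, s6}.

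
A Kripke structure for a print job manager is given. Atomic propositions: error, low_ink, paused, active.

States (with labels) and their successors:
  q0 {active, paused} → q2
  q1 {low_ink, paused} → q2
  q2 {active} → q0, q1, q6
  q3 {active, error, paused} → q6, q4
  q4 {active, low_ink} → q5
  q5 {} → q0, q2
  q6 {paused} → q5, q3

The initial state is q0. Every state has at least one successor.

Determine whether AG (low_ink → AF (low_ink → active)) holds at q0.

States satisfying low_ink → AF (low_ink → active): {q0, q1, q2, q3, q4, q5, q6}.
States satisfying AG (low_ink → AF (low_ink → active)): {q0, q1, q2, q3, q4, q5, q6}.
Every state reachable from q0 satisfies low_ink → AF (low_ink → active).
q0 ∈ Sat(AG (low_ink → AF (low_ink → active))).

Yes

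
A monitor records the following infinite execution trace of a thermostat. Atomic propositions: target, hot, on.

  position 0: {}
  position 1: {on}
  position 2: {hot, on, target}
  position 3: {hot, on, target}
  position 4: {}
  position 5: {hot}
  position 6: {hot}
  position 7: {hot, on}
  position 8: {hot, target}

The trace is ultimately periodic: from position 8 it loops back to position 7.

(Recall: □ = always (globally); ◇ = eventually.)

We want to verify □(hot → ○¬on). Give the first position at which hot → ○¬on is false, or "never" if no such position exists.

2

Check hot → ○¬on at each position in order: 0 ✓, 1 ✓.
At position 2 the labels are {hot, on, target} and the next position 3 has {hot, on, target}, so hot → ○¬on is false there. This is the first violation.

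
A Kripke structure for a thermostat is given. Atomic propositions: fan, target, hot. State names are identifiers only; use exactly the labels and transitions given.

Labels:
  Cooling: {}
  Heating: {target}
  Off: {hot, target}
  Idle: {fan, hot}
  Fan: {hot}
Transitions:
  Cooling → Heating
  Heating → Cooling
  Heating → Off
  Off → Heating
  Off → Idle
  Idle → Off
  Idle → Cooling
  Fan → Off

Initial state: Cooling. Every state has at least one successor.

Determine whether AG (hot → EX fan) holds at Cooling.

Violated

States satisfying hot → EX fan: {Cooling, Heating, Off}.
States satisfying AG (hot → EX fan): ∅.
Idle is reachable from Cooling and violates hot → EX fan, so AG fails at Cooling.
Cooling ∉ Sat(AG (hot → EX fan)).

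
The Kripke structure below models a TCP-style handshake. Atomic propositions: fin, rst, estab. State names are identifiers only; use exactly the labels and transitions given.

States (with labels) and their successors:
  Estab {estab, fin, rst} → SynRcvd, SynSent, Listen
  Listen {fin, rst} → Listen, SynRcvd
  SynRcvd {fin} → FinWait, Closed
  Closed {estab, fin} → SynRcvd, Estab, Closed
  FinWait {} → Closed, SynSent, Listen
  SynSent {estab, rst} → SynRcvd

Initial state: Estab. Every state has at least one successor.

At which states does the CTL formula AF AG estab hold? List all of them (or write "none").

States satisfying AG estab: ∅.
States satisfying AF AG estab: ∅.

none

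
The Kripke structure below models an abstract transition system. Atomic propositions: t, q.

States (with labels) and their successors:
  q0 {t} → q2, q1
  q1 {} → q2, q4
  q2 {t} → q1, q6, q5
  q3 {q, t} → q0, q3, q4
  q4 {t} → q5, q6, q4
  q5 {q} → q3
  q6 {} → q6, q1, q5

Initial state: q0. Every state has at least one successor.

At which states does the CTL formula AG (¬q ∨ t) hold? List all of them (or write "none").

none

States satisfying ¬q ∨ t: {q0, q1, q2, q3, q4, q6}.
States satisfying AG (¬q ∨ t): ∅.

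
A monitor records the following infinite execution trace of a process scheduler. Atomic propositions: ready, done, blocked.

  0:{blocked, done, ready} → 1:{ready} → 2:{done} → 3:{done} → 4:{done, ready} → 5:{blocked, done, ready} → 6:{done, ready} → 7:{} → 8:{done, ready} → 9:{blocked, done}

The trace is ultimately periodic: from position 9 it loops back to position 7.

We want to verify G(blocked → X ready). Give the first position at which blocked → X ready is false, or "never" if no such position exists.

Check blocked → X ready at each position in order: 0 ✓, 1 ✓, 2 ✓, 3 ✓, 4 ✓, 5 ✓, 6 ✓, 7 ✓, 8 ✓.
At position 9 the labels are {blocked, done} and the next position 7 has {}, so blocked → X ready is false there. This is the first violation.

9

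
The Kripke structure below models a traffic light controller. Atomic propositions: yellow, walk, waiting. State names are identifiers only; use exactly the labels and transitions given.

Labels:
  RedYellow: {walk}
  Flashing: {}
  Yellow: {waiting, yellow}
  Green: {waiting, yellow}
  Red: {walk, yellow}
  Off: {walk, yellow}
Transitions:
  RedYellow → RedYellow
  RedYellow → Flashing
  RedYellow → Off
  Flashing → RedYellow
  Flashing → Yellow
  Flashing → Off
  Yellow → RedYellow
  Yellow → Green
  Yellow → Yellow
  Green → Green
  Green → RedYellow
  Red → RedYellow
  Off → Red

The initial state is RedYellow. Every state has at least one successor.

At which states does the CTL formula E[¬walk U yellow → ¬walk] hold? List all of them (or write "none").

States satisfying ¬walk: {Flashing, Yellow, Green}.
States satisfying yellow → ¬walk: {RedYellow, Flashing, Yellow, Green}.
States satisfying E[¬walk U yellow → ¬walk]: {RedYellow, Flashing, Yellow, Green}.

{RedYellow, Flashing, Yellow, Green}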